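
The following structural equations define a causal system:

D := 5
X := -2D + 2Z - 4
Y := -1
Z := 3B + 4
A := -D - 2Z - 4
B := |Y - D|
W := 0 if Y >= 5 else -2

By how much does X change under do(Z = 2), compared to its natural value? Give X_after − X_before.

Intervening sets Z = 2 and removes its equation (Z := 3B + 4).
X = -2D + 2Z - 4  [with D=5, Z=2]  = -10
Without intervention: B = |Y - D|  [with Y=-1, D=5]  = 6; Z = 3B + 4  [with B=6]  = 22; X = -2D + 2Z - 4  [with D=5, Z=22]  = 30.
Change = -10 − 30 = -40.

-40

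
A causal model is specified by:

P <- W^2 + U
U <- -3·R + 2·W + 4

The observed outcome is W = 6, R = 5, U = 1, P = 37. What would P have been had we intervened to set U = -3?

33

The intervention breaks the incoming arrows to U: U <- -3·R + 2·W + 4 no longer applies, and U = -3.
P = W^2 + U  [with W=6, U=-3]  = 33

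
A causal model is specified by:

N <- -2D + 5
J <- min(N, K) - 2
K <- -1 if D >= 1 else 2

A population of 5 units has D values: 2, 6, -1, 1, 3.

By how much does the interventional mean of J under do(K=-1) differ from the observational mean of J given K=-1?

0.3

Under do(K=-1), K's equation is replaced by K=-1 for every unit. Per-unit J: -3, -9, -3, -3, -3. Mean = -4.2.
Observing K=-1 restricts to units where K's equation naturally yields -1: D ∈ {2, 6, 1, 3}. In that subpopulation J = -3, -9, -3, -3, mean -4.5.
Difference = -4.2 − (-4.5) = 0.3.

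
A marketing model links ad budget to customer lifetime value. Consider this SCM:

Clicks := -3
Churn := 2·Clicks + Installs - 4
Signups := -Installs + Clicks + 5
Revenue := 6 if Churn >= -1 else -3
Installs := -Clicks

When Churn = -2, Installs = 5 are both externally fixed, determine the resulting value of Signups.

-3

Setting Churn = -2, Installs = 5 by intervention discards those variables' equations.
Signups = -Installs + Clicks + 5  [with Installs=5, Clicks=-3]  = -3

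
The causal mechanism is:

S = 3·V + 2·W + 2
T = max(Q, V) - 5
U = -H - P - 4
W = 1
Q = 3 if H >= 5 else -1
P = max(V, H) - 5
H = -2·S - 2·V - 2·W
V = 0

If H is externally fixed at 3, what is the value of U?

-5

The intervention breaks the incoming arrows to H: H = -2·S - 2·V - 2·W no longer applies, and H = 3.
P = max(V, H) - 5  [with V=0, H=3]  = -2
U = -H - P - 4  [with H=3, P=-2]  = -5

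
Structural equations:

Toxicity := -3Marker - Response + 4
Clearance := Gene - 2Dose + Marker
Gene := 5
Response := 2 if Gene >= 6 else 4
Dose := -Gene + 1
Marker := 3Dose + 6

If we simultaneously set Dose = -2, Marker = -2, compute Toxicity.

Under do(Dose = -2, Marker = -2), each intervened variable's structural equation is replaced by its fixed value.
Response = 2 if Gene >= 6 else 4  [with Gene=5]  = 4
Toxicity = -3Marker - Response + 4  [with Marker=-2, Response=4]  = 6

6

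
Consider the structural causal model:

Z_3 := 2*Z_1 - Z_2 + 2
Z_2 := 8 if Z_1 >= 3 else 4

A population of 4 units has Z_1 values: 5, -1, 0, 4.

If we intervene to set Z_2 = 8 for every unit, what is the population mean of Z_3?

do(Z_2=8) breaks Z_2's dependence on Z_1. With Z_2=8 fixed, Z_3 across the units is 4, -8, -6, 2, mean -2.

-2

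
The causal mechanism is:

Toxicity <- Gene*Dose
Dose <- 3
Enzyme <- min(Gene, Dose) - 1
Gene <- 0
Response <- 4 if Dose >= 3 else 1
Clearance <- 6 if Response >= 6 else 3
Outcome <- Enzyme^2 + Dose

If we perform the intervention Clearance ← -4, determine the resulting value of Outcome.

4

Intervening sets Clearance = -4 and removes its equation (Clearance <- 6 if Response >= 6 else 3).
No directed path runs from Clearance to Outcome, so Outcome keeps its natural value.
Enzyme = min(Gene, Dose) - 1  [with Gene=0, Dose=3]  = -1
Outcome = Enzyme^2 + Dose  [with Enzyme=-1, Dose=3]  = 4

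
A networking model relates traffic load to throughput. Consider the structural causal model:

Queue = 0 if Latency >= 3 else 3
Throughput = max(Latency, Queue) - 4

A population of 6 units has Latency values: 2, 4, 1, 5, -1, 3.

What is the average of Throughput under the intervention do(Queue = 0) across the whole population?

do(Queue=0) breaks Queue's dependence on Latency. With Queue=0 fixed, Throughput across the units is -2, 0, -3, 1, -4, -1, mean -1.5.

-1.5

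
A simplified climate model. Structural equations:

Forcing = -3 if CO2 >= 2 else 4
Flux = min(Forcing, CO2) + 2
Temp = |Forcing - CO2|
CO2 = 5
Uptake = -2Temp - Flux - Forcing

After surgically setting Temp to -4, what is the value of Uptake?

12

do(Temp=-4) replaces the equation Temp = |Forcing - CO2| with the constant Temp = -4.
Forcing = -3 if CO2 >= 2 else 4  [with CO2=5]  = -3
Flux = min(Forcing, CO2) + 2  [with Forcing=-3, CO2=5]  = -1
Uptake = -2Temp - Flux - Forcing  [with Temp=-4, Flux=-1, Forcing=-3]  = 12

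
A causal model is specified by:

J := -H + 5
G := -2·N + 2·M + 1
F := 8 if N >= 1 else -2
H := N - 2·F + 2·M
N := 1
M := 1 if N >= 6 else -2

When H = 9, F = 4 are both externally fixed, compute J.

The joint intervention fixes H = 9, F = 4, removing each variable's own equation.
J = -H + 5  [with H=9]  = -4

-4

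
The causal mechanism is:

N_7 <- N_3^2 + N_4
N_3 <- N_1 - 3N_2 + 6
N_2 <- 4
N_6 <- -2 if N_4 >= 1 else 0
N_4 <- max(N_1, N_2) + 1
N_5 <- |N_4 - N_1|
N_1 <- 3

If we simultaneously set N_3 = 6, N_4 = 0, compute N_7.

36

Under do(N_3 = 6, N_4 = 0), each intervened variable's structural equation is replaced by its fixed value.
N_7 = N_3^2 + N_4  [with N_3=6, N_4=0]  = 36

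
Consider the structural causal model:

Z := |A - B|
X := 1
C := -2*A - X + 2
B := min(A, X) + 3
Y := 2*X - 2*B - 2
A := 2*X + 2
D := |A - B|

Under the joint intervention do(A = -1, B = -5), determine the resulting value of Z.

4

Under do(A = -1, B = -5), each intervened variable's structural equation is replaced by its fixed value.
Z = |A - B|  [with A=-1, B=-5]  = 4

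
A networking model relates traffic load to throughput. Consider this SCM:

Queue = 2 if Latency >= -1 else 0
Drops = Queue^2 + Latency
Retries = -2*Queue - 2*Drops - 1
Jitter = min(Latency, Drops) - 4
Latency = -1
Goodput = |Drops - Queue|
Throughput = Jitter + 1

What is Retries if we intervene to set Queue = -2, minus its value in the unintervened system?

Under do(Queue=-2), the mechanism Queue = 2 if Latency >= -1 else 0 is discarded; Queue is fixed at -2.
Drops = Queue^2 + Latency  [with Queue=-2, Latency=-1]  = 3
Retries = -2*Queue - 2*Drops - 1  [with Queue=-2, Drops=3]  = -3
Without intervention: Queue = 2 if Latency >= -1 else 0  [with Latency=-1]  = 2; Drops = Queue^2 + Latency  [with Queue=2, Latency=-1]  = 3; Retries = -2*Queue - 2*Drops - 1  [with Queue=2, Drops=3]  = -11.
Change = -3 − (-11) = 8.

8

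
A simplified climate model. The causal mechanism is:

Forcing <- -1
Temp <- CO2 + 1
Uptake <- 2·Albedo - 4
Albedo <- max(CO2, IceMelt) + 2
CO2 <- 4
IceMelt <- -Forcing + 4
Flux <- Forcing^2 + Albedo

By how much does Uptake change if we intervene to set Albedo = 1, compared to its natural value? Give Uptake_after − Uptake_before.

-12

Under do(Albedo=1), the mechanism Albedo <- max(CO2, IceMelt) + 2 is discarded; Albedo is fixed at 1.
Uptake = 2·Albedo - 4  [with Albedo=1]  = -2
Without intervention: IceMelt = -Forcing + 4  [with Forcing=-1]  = 5; Albedo = max(CO2, IceMelt) + 2  [with CO2=4, IceMelt=5]  = 7; Uptake = 2·Albedo - 4  [with Albedo=7]  = 10.
Change = -2 − 10 = -12.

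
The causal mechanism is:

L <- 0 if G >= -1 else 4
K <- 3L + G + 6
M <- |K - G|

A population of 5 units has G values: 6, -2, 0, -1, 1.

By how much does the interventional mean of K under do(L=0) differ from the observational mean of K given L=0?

Under do(L=0), L's equation is replaced by L=0 for every unit. Per-unit K: 12, 4, 6, 5, 7. Mean = 6.8.
Observing L=0 restricts to units where L's equation naturally yields 0: G ∈ {6, 0, -1, 1}. In that subpopulation K = 12, 6, 5, 7, mean 7.5.
Difference = 6.8 − 7.5 = -0.7.

-0.7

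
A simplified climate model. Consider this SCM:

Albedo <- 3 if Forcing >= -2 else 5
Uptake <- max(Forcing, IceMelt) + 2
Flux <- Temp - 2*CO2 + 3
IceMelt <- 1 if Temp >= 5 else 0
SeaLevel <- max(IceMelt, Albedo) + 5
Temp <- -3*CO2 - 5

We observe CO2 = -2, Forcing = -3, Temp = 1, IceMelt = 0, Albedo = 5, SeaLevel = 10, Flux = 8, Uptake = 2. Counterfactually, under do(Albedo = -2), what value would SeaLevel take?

The intervention breaks the incoming arrows to Albedo: Albedo <- 3 if Forcing >= -2 else 5 no longer applies, and Albedo = -2.
Temp = -3*CO2 - 5  [with CO2=-2]  = 1
IceMelt = 1 if Temp >= 5 else 0  [with Temp=1]  = 0
SeaLevel = max(IceMelt, Albedo) + 5  [with IceMelt=0, Albedo=-2]  = 5

5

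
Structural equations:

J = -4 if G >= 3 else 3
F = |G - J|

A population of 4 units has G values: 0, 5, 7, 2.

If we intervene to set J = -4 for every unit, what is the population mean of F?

7.5

Under do(J=-4), J's equation is replaced by J=-4 for every unit. Per-unit F: 4, 9, 11, 6. Mean = 7.5.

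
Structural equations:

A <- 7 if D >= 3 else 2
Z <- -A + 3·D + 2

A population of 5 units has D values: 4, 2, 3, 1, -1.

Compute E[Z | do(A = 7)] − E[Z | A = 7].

-5.1

Under do(A=7), A's equation is replaced by A=7 for every unit. Per-unit Z: 7, 1, 4, -2, -8. Mean = 0.4.
E[Z|A=7] averages over only the 2 units with A=7 (D = 4, 3): Z = 7, 4, mean 5.5.
Difference = 0.4 − 5.5 = -5.1.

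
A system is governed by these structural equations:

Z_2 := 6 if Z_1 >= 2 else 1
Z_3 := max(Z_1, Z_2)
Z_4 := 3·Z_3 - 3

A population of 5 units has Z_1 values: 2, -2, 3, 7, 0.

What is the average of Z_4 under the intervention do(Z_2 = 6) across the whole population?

15.6

Under do(Z_2=6), Z_2's equation is replaced by Z_2=6 for every unit. Per-unit Z_4: 15, 15, 15, 18, 15. Mean = 15.6.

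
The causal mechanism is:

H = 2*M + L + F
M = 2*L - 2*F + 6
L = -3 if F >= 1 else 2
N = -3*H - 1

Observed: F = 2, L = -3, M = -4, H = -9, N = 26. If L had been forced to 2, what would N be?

do(L=2) replaces the equation L = -3 if F >= 1 else 2 with the constant L = 2.
M = 2*L - 2*F + 6  [with L=2, F=2]  = 6
H = 2*M + L + F  [with M=6, L=2, F=2]  = 16
N = -3*H - 1  [with H=16]  = -49

-49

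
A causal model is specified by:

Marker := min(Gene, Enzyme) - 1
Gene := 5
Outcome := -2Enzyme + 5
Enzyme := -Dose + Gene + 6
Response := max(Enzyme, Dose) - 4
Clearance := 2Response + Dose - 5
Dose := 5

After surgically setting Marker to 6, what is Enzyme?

6

Under do(Marker=6), the mechanism Marker := min(Gene, Enzyme) - 1 is discarded; Marker is fixed at 6.
Since Enzyme is not a descendant of the intervened variable, it is unaffected.
Enzyme = -Dose + Gene + 6  [with Dose=5, Gene=5]  = 6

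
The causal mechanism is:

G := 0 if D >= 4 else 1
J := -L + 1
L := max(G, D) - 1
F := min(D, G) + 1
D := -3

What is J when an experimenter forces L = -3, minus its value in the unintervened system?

3

Intervening sets L = -3 and removes its equation (L := max(G, D) - 1).
J = -L + 1  [with L=-3]  = 4
Without intervention: G = 0 if D >= 4 else 1  [with D=-3]  = 1; L = max(G, D) - 1  [with G=1, D=-3]  = 0; J = -L + 1  [with L=0]  = 1.
Change = 4 − 1 = 3.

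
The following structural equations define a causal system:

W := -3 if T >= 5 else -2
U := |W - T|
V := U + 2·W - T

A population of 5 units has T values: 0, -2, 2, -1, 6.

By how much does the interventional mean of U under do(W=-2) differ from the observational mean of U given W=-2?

Under do(W=-2), W's equation is replaced by W=-2 for every unit. Per-unit U: 2, 0, 4, 1, 8. Mean = 3.
E[U|W=-2] averages over only the 4 units with W=-2 (T = 0, -2, 2, -1): U = 2, 0, 4, 1, mean 1.75.
Difference = 3 − 1.75 = 1.25.

1.25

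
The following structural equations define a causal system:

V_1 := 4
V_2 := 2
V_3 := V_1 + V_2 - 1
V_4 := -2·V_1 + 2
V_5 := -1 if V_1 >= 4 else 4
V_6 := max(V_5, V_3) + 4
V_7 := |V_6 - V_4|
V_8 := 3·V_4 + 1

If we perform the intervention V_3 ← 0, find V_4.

The intervention breaks the incoming arrows to V_3: V_3 := V_1 + V_2 - 1 no longer applies, and V_3 = 0.
V_4 is not downstream of the intervention, so its value is determined by the original equations.
V_4 = -2·V_1 + 2  [with V_1=4]  = -6

-6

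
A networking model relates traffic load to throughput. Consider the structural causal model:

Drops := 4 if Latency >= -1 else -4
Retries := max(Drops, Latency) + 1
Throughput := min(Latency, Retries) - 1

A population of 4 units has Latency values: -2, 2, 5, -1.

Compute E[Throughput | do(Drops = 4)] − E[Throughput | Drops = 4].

-1

do(Drops=4) breaks Drops's dependence on Latency. With Drops=4 fixed, Throughput across the units is -3, 1, 4, -2, mean 0.
Observing Drops=4 restricts to units where Drops's equation naturally yields 4: Latency ∈ {2, 5, -1}. In that subpopulation Throughput = 1, 4, -2, mean 1.
Difference = 0 − 1 = -1.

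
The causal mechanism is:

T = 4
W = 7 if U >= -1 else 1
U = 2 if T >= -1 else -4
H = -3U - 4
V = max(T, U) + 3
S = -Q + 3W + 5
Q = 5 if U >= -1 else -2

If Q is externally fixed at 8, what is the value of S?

Intervening sets Q = 8 and removes its equation (Q = 5 if U >= -1 else -2).
U = 2 if T >= -1 else -4  [with T=4]  = 2
W = 7 if U >= -1 else 1  [with U=2]  = 7
S = -Q + 3W + 5  [with Q=8, W=7]  = 18

18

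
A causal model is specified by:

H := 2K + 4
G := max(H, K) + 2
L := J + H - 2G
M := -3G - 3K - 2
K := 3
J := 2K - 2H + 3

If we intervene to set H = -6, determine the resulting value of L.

5

do(H=-6) replaces the equation H := 2K + 4 with the constant H = -6.
G = max(H, K) + 2  [with H=-6, K=3]  = 5
J = 2K - 2H + 3  [with K=3, H=-6]  = 21
L = J + H - 2G  [with J=21, H=-6, G=5]  = 5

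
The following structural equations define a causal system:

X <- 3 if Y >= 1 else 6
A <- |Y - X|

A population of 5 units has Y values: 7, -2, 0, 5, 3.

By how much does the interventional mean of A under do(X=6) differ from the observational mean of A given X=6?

-3.2

Under do(X=6), X's equation is replaced by X=6 for every unit. Per-unit A: 1, 8, 6, 1, 3. Mean = 3.8.
E[A|X=6] averages over only the 2 units with X=6 (Y = -2, 0): A = 8, 6, mean 7.
Difference = 3.8 − 7 = -3.2.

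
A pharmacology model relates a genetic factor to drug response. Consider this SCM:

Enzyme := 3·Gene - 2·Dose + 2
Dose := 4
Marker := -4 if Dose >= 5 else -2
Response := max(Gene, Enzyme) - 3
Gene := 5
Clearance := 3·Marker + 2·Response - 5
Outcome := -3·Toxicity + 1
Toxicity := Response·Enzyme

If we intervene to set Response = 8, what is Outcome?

-215

do(Response=8) replaces the equation Response := max(Gene, Enzyme) - 3 with the constant Response = 8.
Enzyme = 3·Gene - 2·Dose + 2  [with Gene=5, Dose=4]  = 9
Toxicity = Response·Enzyme  [with Response=8, Enzyme=9]  = 72
Outcome = -3·Toxicity + 1  [with Toxicity=72]  = -215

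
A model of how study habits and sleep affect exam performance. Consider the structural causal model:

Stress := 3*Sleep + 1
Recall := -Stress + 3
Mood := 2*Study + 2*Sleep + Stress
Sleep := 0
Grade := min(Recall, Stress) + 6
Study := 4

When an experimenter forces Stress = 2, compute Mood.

10

The intervention breaks the incoming arrows to Stress: Stress := 3*Sleep + 1 no longer applies, and Stress = 2.
Mood = 2*Study + 2*Sleep + Stress  [with Study=4, Sleep=0, Stress=2]  = 10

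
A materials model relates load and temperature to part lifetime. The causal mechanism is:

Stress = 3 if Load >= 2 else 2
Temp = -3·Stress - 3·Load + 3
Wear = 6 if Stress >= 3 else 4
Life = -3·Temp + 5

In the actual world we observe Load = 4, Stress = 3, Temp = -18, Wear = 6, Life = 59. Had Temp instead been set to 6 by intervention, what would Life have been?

-13

do(Temp=6) replaces the equation Temp = -3·Stress - 3·Load + 3 with the constant Temp = 6.
Life = -3·Temp + 5  [with Temp=6]  = -13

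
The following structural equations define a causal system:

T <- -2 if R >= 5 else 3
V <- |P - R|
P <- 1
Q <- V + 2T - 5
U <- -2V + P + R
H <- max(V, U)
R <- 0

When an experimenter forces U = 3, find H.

3

The intervention breaks the incoming arrows to U: U <- -2V + P + R no longer applies, and U = 3.
V = |P - R|  [with P=1, R=0]  = 1
H = max(V, U)  [with V=1, U=3]  = 3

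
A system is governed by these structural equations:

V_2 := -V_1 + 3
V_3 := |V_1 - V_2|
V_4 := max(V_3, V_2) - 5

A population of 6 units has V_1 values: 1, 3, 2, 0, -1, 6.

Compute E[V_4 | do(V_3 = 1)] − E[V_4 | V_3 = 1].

The intervention sets V_3=1 in all 6 units regardless of V_1. Recomputing V_4 per unit gives -3, -4, -4, -2, -1, -4; average -3.
Conditioning on V_3=1 selects the 2 unit(s) with V_1 ∈ {1, 2}. Their V_4 values: -3, -4. Mean = -3.5.
Difference = -3 − (-3.5) = 0.5.

0.5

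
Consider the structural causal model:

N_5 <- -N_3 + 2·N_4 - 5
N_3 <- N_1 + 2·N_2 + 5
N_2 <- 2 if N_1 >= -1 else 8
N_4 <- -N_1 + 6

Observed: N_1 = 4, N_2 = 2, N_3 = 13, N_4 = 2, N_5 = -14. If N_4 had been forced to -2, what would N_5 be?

-22

Intervening sets N_4 = -2 and removes its equation (N_4 <- -N_1 + 6).
N_2 = 2 if N_1 >= -1 else 8  [with N_1=4]  = 2
N_3 = N_1 + 2·N_2 + 5  [with N_1=4, N_2=2]  = 13
N_5 = -N_3 + 2·N_4 - 5  [with N_3=13, N_4=-2]  = -22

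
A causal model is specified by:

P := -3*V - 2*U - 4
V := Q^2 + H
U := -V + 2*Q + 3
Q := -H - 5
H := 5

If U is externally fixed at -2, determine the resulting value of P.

-315

Intervening sets U = -2 and removes its equation (U := -V + 2*Q + 3).
Q = -H - 5  [with H=5]  = -10
V = Q^2 + H  [with Q=-10, H=5]  = 105
P = -3*V - 2*U - 4  [with V=105, U=-2]  = -315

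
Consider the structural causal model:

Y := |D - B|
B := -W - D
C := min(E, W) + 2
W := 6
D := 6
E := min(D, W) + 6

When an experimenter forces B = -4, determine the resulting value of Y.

10

do(B=-4) replaces the equation B := -W - D with the constant B = -4.
Y = |D - B|  [with D=6, B=-4]  = 10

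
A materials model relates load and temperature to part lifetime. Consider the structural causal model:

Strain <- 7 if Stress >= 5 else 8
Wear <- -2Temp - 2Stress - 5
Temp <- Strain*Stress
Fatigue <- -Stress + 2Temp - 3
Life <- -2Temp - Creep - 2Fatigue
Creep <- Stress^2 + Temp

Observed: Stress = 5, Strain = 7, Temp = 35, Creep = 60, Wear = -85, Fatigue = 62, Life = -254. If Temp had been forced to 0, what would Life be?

The intervention breaks the incoming arrows to Temp: Temp <- Strain*Stress no longer applies, and Temp = 0.
Creep = Stress^2 + Temp  [with Stress=5, Temp=0]  = 25
Fatigue = -Stress + 2Temp - 3  [with Stress=5, Temp=0]  = -8
Life = -2Temp - Creep - 2Fatigue  [with Temp=0, Creep=25, Fatigue=-8]  = -9

-9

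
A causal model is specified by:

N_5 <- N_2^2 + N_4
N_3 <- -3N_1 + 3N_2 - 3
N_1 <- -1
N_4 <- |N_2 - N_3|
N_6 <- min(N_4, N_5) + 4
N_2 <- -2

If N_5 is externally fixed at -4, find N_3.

do(N_5=-4) replaces the equation N_5 <- N_2^2 + N_4 with the constant N_5 = -4.
N_3 is not downstream of the intervention, so its value is determined by the original equations.
N_3 = -3N_1 + 3N_2 - 3  [with N_1=-1, N_2=-2]  = -6

-6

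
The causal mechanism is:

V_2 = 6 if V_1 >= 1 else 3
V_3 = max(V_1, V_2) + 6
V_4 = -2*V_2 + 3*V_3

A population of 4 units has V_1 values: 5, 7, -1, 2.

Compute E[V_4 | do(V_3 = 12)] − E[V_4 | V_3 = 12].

Every unit gets V_3=12 under the intervention. V_4 values become 24, 24, 30, 24; E[V_4|do(V_3=12)] = 25.5.
Observing V_3=12 restricts to units where V_3's equation naturally yields 12: V_1 ∈ {5, 2}. In that subpopulation V_4 = 24, 24, mean 24.
Difference = 25.5 − 24 = 1.5.

1.5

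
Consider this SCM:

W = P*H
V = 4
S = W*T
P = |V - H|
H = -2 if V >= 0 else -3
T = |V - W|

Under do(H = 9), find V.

Under do(H=9), the mechanism H = -2 if V >= 0 else -3 is discarded; H is fixed at 9.
V is not downstream of the intervention, so its value is determined by the original equations.

4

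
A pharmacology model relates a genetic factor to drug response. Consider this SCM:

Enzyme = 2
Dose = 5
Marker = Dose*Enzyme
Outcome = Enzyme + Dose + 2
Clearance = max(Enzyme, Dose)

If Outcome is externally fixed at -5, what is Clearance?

The intervention breaks the incoming arrows to Outcome: Outcome = Enzyme + Dose + 2 no longer applies, and Outcome = -5.
Since Clearance is not a descendant of the intervened variable, it is unaffected.
Clearance = max(Enzyme, Dose)  [with Enzyme=2, Dose=5]  = 5

5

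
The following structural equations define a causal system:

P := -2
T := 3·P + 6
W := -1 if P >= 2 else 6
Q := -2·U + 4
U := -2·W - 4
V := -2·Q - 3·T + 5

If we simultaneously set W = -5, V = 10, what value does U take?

The joint intervention fixes W = -5, V = 10, removing each variable's own equation.
U = -2·W - 4  [with W=-5]  = 6

6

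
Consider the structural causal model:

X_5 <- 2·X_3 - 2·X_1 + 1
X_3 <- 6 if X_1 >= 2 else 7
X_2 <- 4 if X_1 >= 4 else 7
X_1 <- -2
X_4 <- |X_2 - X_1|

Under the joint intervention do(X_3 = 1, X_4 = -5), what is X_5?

7

Setting X_3 = 1, X_4 = -5 by intervention discards those variables' equations.
X_5 = 2·X_3 - 2·X_1 + 1  [with X_3=1, X_1=-2]  = 7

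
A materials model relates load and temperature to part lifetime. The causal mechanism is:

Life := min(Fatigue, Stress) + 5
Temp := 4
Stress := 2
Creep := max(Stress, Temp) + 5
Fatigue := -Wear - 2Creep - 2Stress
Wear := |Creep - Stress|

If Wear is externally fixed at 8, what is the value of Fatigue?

-30

Intervening sets Wear = 8 and removes its equation (Wear := |Creep - Stress|).
Creep = max(Stress, Temp) + 5  [with Stress=2, Temp=4]  = 9
Fatigue = -Wear - 2Creep - 2Stress  [with Wear=8, Creep=9, Stress=2]  = -30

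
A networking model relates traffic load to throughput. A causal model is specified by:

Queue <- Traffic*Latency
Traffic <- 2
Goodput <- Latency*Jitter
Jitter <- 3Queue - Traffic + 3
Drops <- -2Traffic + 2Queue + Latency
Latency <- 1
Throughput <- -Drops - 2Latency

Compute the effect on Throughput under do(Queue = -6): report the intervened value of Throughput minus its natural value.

The intervention breaks the incoming arrows to Queue: Queue <- Traffic*Latency no longer applies, and Queue = -6.
Drops = -2Traffic + 2Queue + Latency  [with Traffic=2, Queue=-6, Latency=1]  = -15
Throughput = -Drops - 2Latency  [with Drops=-15, Latency=1]  = 13
Without intervention: Queue = Traffic*Latency  [with Traffic=2, Latency=1]  = 2; Drops = -2Traffic + 2Queue + Latency  [with Traffic=2, Queue=2, Latency=1]  = 1; Throughput = -Drops - 2Latency  [with Drops=1, Latency=1]  = -3.
Change = 13 − (-3) = 16.

16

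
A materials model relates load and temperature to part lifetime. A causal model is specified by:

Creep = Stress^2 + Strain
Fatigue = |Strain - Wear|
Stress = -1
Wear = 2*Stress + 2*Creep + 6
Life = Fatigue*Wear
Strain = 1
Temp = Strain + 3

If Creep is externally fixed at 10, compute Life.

552

The intervention breaks the incoming arrows to Creep: Creep = Stress^2 + Strain no longer applies, and Creep = 10.
Wear = 2*Stress + 2*Creep + 6  [with Stress=-1, Creep=10]  = 24
Fatigue = |Strain - Wear|  [with Strain=1, Wear=24]  = 23
Life = Fatigue*Wear  [with Fatigue=23, Wear=24]  = 552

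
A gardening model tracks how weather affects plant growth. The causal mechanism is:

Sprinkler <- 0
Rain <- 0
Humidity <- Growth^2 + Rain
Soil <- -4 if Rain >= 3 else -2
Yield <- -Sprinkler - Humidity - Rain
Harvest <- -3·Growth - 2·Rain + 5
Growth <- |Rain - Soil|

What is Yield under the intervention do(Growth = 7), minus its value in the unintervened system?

Under do(Growth=7), the mechanism Growth <- |Rain - Soil| is discarded; Growth is fixed at 7.
Humidity = Growth^2 + Rain  [with Growth=7, Rain=0]  = 49
Yield = -Sprinkler - Humidity - Rain  [with Sprinkler=0, Humidity=49, Rain=0]  = -49
Without intervention: Soil = -4 if Rain >= 3 else -2  [with Rain=0]  = -2; Growth = |Rain - Soil|  [with Rain=0, Soil=-2]  = 2; Humidity = Growth^2 + Rain  [with Growth=2, Rain=0]  = 4; Yield = -Sprinkler - Humidity - Rain  [with Sprinkler=0, Humidity=4, Rain=0]  = -4.
Change = -49 − (-4) = -45.

-45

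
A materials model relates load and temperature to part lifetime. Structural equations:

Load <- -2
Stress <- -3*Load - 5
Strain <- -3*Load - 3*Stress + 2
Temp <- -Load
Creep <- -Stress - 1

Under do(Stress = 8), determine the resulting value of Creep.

do(Stress=8) replaces the equation Stress <- -3*Load - 5 with the constant Stress = 8.
Creep = -Stress - 1  [with Stress=8]  = -9

-9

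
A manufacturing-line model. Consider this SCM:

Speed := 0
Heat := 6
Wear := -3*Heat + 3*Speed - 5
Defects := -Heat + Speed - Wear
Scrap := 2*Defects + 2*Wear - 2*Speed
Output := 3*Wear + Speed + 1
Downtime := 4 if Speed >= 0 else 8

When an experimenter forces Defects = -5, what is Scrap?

-56

Intervening sets Defects = -5 and removes its equation (Defects := -Heat + Speed - Wear).
Wear = -3*Heat + 3*Speed - 5  [with Heat=6, Speed=0]  = -23
Scrap = 2*Defects + 2*Wear - 2*Speed  [with Defects=-5, Wear=-23, Speed=0]  = -56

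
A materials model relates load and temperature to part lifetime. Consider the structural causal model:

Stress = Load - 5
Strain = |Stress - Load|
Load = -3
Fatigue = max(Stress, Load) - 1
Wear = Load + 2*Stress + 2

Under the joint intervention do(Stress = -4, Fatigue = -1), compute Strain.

Under do(Stress = -4, Fatigue = -1), each intervened variable's structural equation is replaced by its fixed value.
Strain = |Stress - Load|  [with Stress=-4, Load=-3]  = 1

1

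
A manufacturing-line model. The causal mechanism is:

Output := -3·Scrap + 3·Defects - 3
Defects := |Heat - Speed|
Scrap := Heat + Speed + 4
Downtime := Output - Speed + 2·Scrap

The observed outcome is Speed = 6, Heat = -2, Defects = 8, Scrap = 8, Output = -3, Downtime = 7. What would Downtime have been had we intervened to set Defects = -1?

-20

The intervention breaks the incoming arrows to Defects: Defects := |Heat - Speed| no longer applies, and Defects = -1.
Scrap = Heat + Speed + 4  [with Heat=-2, Speed=6]  = 8
Output = -3·Scrap + 3·Defects - 3  [with Scrap=8, Defects=-1]  = -30
Downtime = Output - Speed + 2·Scrap  [with Output=-30, Speed=6, Scrap=8]  = -20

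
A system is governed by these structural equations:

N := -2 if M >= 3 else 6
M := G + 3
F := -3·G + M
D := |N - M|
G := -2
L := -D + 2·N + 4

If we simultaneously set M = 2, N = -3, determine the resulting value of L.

Under do(M = 2, N = -3), each intervened variable's structural equation is replaced by its fixed value.
D = |N - M|  [with N=-3, M=2]  = 5
L = -D + 2·N + 4  [with D=5, N=-3]  = -7

-7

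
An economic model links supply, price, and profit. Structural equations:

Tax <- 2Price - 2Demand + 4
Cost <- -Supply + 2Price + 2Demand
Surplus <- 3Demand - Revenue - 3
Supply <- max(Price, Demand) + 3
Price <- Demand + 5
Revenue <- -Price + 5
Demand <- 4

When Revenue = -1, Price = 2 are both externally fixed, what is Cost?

5

Setting Revenue = -1, Price = 2 by intervention discards those variables' equations.
Supply = max(Price, Demand) + 3  [with Price=2, Demand=4]  = 7
Cost = -Supply + 2Price + 2Demand  [with Supply=7, Price=2, Demand=4]  = 5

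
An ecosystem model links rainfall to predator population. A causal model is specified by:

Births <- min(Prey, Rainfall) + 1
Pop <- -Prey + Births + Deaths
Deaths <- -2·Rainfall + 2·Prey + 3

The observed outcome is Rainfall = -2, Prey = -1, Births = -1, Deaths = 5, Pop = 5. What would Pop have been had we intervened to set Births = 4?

do(Births=4) replaces the equation Births <- min(Prey, Rainfall) + 1 with the constant Births = 4.
Deaths = -2·Rainfall + 2·Prey + 3  [with Rainfall=-2, Prey=-1]  = 5
Pop = -Prey + Births + Deaths  [with Prey=-1, Births=4, Deaths=5]  = 10

10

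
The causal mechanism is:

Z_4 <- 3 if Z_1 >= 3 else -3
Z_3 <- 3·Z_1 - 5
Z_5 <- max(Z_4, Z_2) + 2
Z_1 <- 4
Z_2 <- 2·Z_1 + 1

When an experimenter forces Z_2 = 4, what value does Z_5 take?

6

do(Z_2=4) replaces the equation Z_2 <- 2·Z_1 + 1 with the constant Z_2 = 4.
Z_4 = 3 if Z_1 >= 3 else -3  [with Z_1=4]  = 3
Z_5 = max(Z_4, Z_2) + 2  [with Z_4=3, Z_2=4]  = 6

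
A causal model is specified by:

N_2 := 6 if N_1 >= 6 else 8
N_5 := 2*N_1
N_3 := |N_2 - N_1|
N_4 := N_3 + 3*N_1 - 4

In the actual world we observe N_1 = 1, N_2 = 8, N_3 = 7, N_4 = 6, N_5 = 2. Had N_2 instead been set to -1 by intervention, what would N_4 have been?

Under do(N_2=-1), the mechanism N_2 := 6 if N_1 >= 6 else 8 is discarded; N_2 is fixed at -1.
N_3 = |N_2 - N_1|  [with N_2=-1, N_1=1]  = 2
N_4 = N_3 + 3*N_1 - 4  [with N_3=2, N_1=1]  = 1

1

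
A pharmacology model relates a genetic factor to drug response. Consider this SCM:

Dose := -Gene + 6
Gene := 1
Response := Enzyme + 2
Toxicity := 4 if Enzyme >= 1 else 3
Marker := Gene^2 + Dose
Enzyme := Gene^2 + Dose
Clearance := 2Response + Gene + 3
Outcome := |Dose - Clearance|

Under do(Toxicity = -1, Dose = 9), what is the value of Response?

The joint intervention fixes Toxicity = -1, Dose = 9, removing each variable's own equation.
Enzyme = Gene^2 + Dose  [with Gene=1, Dose=9]  = 10
Response = Enzyme + 2  [with Enzyme=10]  = 12

12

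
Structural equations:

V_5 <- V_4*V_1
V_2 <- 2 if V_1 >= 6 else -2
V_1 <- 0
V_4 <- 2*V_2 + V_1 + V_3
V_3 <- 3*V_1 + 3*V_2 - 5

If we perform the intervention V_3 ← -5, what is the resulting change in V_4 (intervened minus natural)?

The intervention breaks the incoming arrows to V_3: V_3 <- 3*V_1 + 3*V_2 - 5 no longer applies, and V_3 = -5.
V_2 = 2 if V_1 >= 6 else -2  [with V_1=0]  = -2
V_4 = 2*V_2 + V_1 + V_3  [with V_2=-2, V_1=0, V_3=-5]  = -9
Without intervention: V_2 = 2 if V_1 >= 6 else -2  [with V_1=0]  = -2; V_3 = 3*V_1 + 3*V_2 - 5  [with V_1=0, V_2=-2]  = -11; V_4 = 2*V_2 + V_1 + V_3  [with V_2=-2, V_1=0, V_3=-11]  = -15.
Change = -9 − (-15) = 6.

6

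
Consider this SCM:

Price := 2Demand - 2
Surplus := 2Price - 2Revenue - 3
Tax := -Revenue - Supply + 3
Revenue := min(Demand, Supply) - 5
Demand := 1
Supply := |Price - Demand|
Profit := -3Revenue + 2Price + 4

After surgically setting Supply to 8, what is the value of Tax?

do(Supply=8) replaces the equation Supply := |Price - Demand| with the constant Supply = 8.
Revenue = min(Demand, Supply) - 5  [with Demand=1, Supply=8]  = -4
Tax = -Revenue - Supply + 3  [with Revenue=-4, Supply=8]  = -1

-1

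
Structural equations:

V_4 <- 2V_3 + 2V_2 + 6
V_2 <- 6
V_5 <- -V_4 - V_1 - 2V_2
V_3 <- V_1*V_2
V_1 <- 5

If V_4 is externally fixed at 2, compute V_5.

Intervening sets V_4 = 2 and removes its equation (V_4 <- 2V_3 + 2V_2 + 6).
V_5 = -V_4 - V_1 - 2V_2  [with V_4=2, V_1=5, V_2=6]  = -19

-19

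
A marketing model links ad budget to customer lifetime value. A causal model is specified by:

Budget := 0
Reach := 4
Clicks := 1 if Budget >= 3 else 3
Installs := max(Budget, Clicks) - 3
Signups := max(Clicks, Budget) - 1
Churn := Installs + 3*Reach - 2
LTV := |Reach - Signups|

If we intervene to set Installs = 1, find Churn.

11

Under do(Installs=1), the mechanism Installs := max(Budget, Clicks) - 3 is discarded; Installs is fixed at 1.
Churn = Installs + 3*Reach - 2  [with Installs=1, Reach=4]  = 11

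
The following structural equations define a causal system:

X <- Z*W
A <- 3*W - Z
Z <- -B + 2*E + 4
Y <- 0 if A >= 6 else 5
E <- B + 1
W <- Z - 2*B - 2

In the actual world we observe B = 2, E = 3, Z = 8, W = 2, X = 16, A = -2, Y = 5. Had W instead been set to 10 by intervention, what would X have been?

Intervening sets W = 10 and removes its equation (W <- Z - 2*B - 2).
E = B + 1  [with B=2]  = 3
Z = -B + 2*E + 4  [with B=2, E=3]  = 8
X = Z*W  [with Z=8, W=10]  = 80

80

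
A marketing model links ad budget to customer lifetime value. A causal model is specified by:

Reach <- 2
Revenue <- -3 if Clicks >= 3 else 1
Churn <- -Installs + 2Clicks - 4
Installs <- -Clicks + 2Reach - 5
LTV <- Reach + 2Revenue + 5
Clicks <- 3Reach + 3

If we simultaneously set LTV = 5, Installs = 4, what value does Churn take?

10

Under do(LTV = 5, Installs = 4), each intervened variable's structural equation is replaced by its fixed value.
Clicks = 3Reach + 3  [with Reach=2]  = 9
Churn = -Installs + 2Clicks - 4  [with Installs=4, Clicks=9]  = 10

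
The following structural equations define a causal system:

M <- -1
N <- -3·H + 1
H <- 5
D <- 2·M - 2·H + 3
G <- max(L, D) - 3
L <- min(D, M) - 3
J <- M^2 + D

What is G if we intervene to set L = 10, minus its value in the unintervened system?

The intervention breaks the incoming arrows to L: L <- min(D, M) - 3 no longer applies, and L = 10.
D = 2·M - 2·H + 3  [with M=-1, H=5]  = -9
G = max(L, D) - 3  [with L=10, D=-9]  = 7
Without intervention: D = 2·M - 2·H + 3  [with M=-1, H=5]  = -9; L = min(D, M) - 3  [with D=-9, M=-1]  = -12; G = max(L, D) - 3  [with L=-12, D=-9]  = -12.
Change = 7 − (-12) = 19.

19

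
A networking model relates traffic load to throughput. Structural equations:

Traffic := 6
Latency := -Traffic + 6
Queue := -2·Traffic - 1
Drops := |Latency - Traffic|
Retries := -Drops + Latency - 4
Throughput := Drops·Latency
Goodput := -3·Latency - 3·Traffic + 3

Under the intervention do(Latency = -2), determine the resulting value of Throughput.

Under do(Latency=-2), the mechanism Latency := -Traffic + 6 is discarded; Latency is fixed at -2.
Drops = |Latency - Traffic|  [with Latency=-2, Traffic=6]  = 8
Throughput = Drops·Latency  [with Drops=8, Latency=-2]  = -16

-16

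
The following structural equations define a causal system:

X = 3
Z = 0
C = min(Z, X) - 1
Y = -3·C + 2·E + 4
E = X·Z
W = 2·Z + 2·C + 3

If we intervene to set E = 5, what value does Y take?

17

do(E=5) replaces the equation E = X·Z with the constant E = 5.
C = min(Z, X) - 1  [with Z=0, X=3]  = -1
Y = -3·C + 2·E + 4  [with C=-1, E=5]  = 17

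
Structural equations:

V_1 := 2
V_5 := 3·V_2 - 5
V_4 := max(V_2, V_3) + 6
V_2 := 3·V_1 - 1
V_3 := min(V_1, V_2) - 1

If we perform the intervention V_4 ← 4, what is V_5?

10

Intervening sets V_4 = 4 and removes its equation (V_4 := max(V_2, V_3) + 6).
No directed path runs from V_4 to V_5, so V_5 keeps its natural value.
V_2 = 3·V_1 - 1  [with V_1=2]  = 5
V_5 = 3·V_2 - 5  [with V_2=5]  = 10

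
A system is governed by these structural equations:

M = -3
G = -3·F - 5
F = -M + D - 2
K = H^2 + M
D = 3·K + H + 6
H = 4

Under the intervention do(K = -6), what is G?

16

The intervention breaks the incoming arrows to K: K = H^2 + M no longer applies, and K = -6.
D = 3·K + H + 6  [with K=-6, H=4]  = -8
F = -M + D - 2  [with M=-3, D=-8]  = -7
G = -3·F - 5  [with F=-7]  = 16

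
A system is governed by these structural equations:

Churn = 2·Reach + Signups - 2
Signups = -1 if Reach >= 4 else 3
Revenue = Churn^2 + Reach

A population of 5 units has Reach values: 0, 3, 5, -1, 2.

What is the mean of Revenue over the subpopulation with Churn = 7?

Conditioning on Churn=7 selects the 2 unit(s) with Reach ∈ {3, 5}. Their Revenue values: 52, 54. Mean = 53.

53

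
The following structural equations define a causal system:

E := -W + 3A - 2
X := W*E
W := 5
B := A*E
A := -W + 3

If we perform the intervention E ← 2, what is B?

-4

The intervention breaks the incoming arrows to E: E := -W + 3A - 2 no longer applies, and E = 2.
A = -W + 3  [with W=5]  = -2
B = A*E  [with A=-2, E=2]  = -4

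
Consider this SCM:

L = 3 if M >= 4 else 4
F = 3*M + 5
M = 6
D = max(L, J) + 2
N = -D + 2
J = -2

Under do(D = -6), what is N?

Under do(D=-6), the mechanism D = max(L, J) + 2 is discarded; D is fixed at -6.
N = -D + 2  [with D=-6]  = 8

8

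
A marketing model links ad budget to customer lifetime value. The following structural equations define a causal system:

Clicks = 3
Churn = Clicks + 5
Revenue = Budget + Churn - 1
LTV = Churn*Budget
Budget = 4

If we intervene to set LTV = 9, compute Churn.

do(LTV=9) replaces the equation LTV = Churn*Budget with the constant LTV = 9.
Churn is not downstream of the intervention, so its value is determined by the original equations.
Churn = Clicks + 5  [with Clicks=3]  = 8

8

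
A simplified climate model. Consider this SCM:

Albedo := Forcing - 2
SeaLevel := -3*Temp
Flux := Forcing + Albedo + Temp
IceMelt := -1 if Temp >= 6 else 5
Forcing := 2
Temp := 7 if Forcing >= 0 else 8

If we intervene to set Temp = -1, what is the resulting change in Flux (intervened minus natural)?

-8

Under do(Temp=-1), the mechanism Temp := 7 if Forcing >= 0 else 8 is discarded; Temp is fixed at -1.
Albedo = Forcing - 2  [with Forcing=2]  = 0
Flux = Forcing + Albedo + Temp  [with Forcing=2, Albedo=0, Temp=-1]  = 1
Without intervention: Temp = 7 if Forcing >= 0 else 8  [with Forcing=2]  = 7; Albedo = Forcing - 2  [with Forcing=2]  = 0; Flux = Forcing + Albedo + Temp  [with Forcing=2, Albedo=0, Temp=7]  = 9.
Change = 1 − 9 = -8.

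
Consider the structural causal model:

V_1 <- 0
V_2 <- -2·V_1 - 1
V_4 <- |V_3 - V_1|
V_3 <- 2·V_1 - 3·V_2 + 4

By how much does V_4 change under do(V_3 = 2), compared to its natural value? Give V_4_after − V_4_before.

-5

The intervention breaks the incoming arrows to V_3: V_3 <- 2·V_1 - 3·V_2 + 4 no longer applies, and V_3 = 2.
V_4 = |V_3 - V_1|  [with V_3=2, V_1=0]  = 2
Without intervention: V_2 = -2·V_1 - 1  [with V_1=0]  = -1; V_3 = 2·V_1 - 3·V_2 + 4  [with V_1=0, V_2=-1]  = 7; V_4 = |V_3 - V_1|  [with V_3=7, V_1=0]  = 7.
Change = 2 − 7 = -5.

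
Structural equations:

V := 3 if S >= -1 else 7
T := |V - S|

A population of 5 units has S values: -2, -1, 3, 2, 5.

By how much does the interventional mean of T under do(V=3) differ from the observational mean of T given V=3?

0.65

do(V=3) breaks V's dependence on S. With V=3 fixed, T across the units is 5, 4, 0, 1, 2, mean 2.4.
Observing V=3 restricts to units where V's equation naturally yields 3: S ∈ {-1, 3, 2, 5}. In that subpopulation T = 4, 0, 1, 2, mean 1.75.
Difference = 2.4 − 1.75 = 0.65.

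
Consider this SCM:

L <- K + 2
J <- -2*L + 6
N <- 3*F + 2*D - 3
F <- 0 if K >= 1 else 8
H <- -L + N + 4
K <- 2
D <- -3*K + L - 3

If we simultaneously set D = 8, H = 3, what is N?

13

Setting D = 8, H = 3 by intervention discards those variables' equations.
F = 0 if K >= 1 else 8  [with K=2]  = 0
N = 3*F + 2*D - 3  [with F=0, D=8]  = 13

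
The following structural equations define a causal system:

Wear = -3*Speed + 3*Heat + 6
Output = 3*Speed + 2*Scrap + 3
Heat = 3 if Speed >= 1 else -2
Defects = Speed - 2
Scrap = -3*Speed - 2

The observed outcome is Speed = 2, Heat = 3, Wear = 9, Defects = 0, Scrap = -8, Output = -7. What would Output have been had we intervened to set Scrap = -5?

-1

The intervention breaks the incoming arrows to Scrap: Scrap = -3*Speed - 2 no longer applies, and Scrap = -5.
Output = 3*Speed + 2*Scrap + 3  [with Speed=2, Scrap=-5]  = -1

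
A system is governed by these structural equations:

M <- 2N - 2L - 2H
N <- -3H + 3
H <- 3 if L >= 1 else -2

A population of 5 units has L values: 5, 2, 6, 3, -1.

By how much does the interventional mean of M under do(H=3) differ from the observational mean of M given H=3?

2

Every unit gets H=3 under the intervention. M values become -28, -22, -30, -24, -16; E[M|do(H=3)] = -24.
Observing H=3 restricts to units where H's equation naturally yields 3: L ∈ {5, 2, 6, 3}. In that subpopulation M = -28, -22, -30, -24, mean -26.
Difference = -24 − (-26) = 2.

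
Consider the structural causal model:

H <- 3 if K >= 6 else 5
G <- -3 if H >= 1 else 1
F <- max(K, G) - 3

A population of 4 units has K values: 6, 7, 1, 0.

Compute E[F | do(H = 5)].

0.5

do(H=5) breaks H's dependence on K. With H=5 fixed, F across the units is 3, 4, -2, -3, mean 0.5.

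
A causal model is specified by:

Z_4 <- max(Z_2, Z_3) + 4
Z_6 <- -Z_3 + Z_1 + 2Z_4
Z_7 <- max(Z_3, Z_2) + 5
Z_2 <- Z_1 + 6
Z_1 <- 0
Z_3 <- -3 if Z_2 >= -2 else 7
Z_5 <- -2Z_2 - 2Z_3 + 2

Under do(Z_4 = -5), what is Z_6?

-7

Under do(Z_4=-5), the mechanism Z_4 <- max(Z_2, Z_3) + 4 is discarded; Z_4 is fixed at -5.
Z_2 = Z_1 + 6  [with Z_1=0]  = 6
Z_3 = -3 if Z_2 >= -2 else 7  [with Z_2=6]  = -3
Z_6 = -Z_3 + Z_1 + 2Z_4  [with Z_3=-3, Z_1=0, Z_4=-5]  = -7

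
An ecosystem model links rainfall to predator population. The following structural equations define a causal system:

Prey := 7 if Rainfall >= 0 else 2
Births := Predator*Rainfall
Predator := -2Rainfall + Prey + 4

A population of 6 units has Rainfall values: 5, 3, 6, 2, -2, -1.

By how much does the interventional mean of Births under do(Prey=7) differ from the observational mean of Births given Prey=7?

The intervention sets Prey=7 in all 6 units regardless of Rainfall. Recomputing Births per unit gives 5, 15, -6, 14, -30, -13; average -2.5.
Conditioning on Prey=7 selects the 4 unit(s) with Rainfall ∈ {5, 3, 6, 2}. Their Births values: 5, 15, -6, 14. Mean = 7.
Difference = -2.5 − 7 = -9.5.

-9.5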